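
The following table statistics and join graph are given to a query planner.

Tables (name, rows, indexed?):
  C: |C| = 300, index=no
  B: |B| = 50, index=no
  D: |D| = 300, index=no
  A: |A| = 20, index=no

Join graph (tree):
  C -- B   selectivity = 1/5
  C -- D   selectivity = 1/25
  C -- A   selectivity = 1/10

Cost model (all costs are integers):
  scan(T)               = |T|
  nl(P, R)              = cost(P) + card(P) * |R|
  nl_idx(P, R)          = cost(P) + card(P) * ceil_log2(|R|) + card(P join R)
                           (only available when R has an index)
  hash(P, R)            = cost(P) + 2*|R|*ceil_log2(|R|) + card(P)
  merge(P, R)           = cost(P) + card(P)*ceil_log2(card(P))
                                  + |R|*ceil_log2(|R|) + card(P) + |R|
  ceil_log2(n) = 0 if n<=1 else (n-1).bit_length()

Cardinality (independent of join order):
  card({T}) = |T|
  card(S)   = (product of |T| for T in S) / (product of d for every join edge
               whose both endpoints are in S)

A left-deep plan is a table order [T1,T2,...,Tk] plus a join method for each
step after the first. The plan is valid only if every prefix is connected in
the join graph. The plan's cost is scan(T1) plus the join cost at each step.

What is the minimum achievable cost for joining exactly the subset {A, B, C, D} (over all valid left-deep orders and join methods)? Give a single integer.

13400

Selinger DP over subsets of {A,B,C,D}:
  {C}: scan cost=300, card=300
  {B}: scan cost=50, card=50
  {D}: scan cost=300, card=300
  {A}: scan cost=20, card=20
  {BC}: card=3000; try (B,hash)→1200, (C,merge)→3400, (B,merge)→3650, (C,hash)→5500, (C,nl)→15050, (B,nl)→15300; best=1200 via (B,hash)
  {CD}: card=3600; try (D,hash)→6000, (C,hash)→6000, (D,merge)→6300, (C,merge)→6300, (D,nl)→90300, (C,nl)→90300; best=6000 via (D,hash)
  {AC}: card=600; try (A,hash)→800, (C,merge)→3140, (A,merge)→3420, (C,hash)→5440, (C,nl)→6020, (A,nl)→6300; best=800 via (A,hash)
  {BCD}: card=36000; try (D,hash)→9600, (B,hash)→10200, (D,merge)→43200, (B,merge)→53150, (B,nl)→186000, (D,nl)→901200; best=9600 via (D,hash)
  {ABC}: card=6000; try (B,hash)→2000, (A,hash)→4400, (B,merge)→7750, (B,nl)→30800, (A,merge)→40320, (A,nl)→61200; best=2000 via (B,hash)
  {ACD}: card=7200; try (D,hash)→6800, (A,hash)→9800, (D,merge)→10400, (A,merge)→52920, (A,nl)→78000, (D,nl)→180800; best=6800 via (D,hash)
  {ABCD}: card=72000; try (D,hash)→13400, (B,hash)→14600, (A,hash)→45800, (D,merge)→89000, (B,merge)→107950, (B,nl)→366800 …(+3); best=13400 via (D,hash)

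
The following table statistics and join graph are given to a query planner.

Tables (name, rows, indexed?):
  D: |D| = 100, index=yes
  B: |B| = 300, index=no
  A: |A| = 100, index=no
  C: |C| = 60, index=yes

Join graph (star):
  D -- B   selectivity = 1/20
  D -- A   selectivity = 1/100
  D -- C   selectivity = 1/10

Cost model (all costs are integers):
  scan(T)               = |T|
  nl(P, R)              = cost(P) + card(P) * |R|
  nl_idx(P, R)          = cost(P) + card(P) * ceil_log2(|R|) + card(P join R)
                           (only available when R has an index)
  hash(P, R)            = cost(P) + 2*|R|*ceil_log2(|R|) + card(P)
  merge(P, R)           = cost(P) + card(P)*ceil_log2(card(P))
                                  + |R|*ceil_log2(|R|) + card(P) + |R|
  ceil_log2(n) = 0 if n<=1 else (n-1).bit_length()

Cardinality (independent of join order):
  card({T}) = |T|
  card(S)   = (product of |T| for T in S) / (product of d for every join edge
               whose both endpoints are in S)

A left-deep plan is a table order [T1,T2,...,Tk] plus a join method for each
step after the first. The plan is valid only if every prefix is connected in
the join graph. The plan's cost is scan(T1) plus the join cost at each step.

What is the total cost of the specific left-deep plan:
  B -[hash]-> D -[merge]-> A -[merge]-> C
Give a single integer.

39220

step 1: scan B: cost=300, card=300
step 2: join D via hash
    card(P join D) = 300*100/(20) = 1500
    cost = 300 + 2*100*7 + 300 = 2000
step 3: join A via merge
    card(P join A) = 1500*100/(100) = 1500
    cost = 2000 + 1500*11 + 100*7 + 1500 + 100 = 20800
step 4: join C via merge
    card(P join C) = 1500*60/(10) = 9000
    cost = 20800 + 1500*11 + 60*6 + 1500 + 60 = 39220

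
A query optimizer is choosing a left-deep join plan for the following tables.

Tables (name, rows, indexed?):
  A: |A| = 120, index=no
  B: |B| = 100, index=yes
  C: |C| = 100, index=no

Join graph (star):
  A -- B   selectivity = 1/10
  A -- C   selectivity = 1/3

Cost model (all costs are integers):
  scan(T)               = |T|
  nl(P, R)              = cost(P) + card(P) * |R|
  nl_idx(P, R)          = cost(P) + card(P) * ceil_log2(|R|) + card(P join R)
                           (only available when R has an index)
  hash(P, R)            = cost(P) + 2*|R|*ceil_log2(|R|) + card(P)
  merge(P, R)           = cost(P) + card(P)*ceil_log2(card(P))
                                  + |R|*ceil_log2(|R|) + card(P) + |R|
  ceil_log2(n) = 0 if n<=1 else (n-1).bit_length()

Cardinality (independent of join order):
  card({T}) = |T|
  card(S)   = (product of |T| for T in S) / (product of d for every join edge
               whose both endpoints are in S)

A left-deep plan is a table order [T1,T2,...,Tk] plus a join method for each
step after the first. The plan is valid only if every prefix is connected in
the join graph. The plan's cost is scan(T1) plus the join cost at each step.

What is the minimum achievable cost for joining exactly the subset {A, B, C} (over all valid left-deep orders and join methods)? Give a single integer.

4240

Selinger DP over subsets of {A,B,C}:
  {A}: scan cost=120, card=120
  {B}: scan cost=100, card=100
  {C}: scan cost=100, card=100
  {AB}: card=1200; try (B,hash)→1640, (A,merge)→1860, (B,merge)→1880, (A,hash)→1880, (B,nl_idx)→2160, (A,nl)→12100 …(+1); best=1640 via (B,hash)
  {AC}: card=4000; try (C,hash)→1640, (A,merge)→1860, (C,merge)→1880, (A,hash)→1880, (A,nl)→12100, (C,nl)→12120; best=1640 via (C,hash)
  {ABC}: card=40000; try (C,hash)→4240, (B,hash)→7040, (C,merge)→16840, (B,merge)→54440, (B,nl_idx)→69640, (C,nl)→121640 …(+1); best=4240 via (C,hash)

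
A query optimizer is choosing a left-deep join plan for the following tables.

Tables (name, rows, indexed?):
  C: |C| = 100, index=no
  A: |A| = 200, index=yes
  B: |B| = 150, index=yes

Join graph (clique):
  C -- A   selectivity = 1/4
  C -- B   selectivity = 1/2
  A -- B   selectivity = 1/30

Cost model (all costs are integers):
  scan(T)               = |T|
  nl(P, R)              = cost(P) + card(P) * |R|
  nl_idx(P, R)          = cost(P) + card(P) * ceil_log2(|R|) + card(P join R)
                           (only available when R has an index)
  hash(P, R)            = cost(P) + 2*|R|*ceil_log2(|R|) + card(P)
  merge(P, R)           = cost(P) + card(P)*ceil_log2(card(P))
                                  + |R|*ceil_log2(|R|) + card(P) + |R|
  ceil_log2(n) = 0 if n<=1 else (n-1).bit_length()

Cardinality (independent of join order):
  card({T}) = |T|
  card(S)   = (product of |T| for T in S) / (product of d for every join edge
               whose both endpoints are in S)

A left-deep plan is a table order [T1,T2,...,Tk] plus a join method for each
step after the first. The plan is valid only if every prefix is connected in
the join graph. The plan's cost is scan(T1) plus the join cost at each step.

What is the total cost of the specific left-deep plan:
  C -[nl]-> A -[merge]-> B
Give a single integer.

step 1: scan C: cost=100, card=100
step 2: join A via nl
    card(P join A) = 100*200/(4) = 5000
    cost = 100 + 100*200 = 20100
step 3: join B via merge
    card(P join B) = 5000*150/(2*30) = 12500
    cost = 20100 + 5000*13 + 150*8 + 5000 + 150 = 91450

91450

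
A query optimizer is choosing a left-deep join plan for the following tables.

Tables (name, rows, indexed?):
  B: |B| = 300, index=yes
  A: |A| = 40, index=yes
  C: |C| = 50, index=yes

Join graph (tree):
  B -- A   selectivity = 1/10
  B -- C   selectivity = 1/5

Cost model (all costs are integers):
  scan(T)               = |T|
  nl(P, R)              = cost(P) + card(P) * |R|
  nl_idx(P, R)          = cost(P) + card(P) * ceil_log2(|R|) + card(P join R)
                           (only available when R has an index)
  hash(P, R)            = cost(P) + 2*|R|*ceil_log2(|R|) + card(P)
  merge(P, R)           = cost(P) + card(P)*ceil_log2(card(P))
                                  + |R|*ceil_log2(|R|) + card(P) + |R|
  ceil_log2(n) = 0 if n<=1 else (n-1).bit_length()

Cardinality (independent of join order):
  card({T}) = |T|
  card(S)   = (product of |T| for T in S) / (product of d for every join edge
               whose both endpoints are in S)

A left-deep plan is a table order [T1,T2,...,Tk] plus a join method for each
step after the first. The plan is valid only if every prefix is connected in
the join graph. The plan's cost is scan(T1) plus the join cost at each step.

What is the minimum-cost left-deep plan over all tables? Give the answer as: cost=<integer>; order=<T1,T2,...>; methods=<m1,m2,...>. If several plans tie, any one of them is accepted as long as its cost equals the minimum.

Selinger DP (subsets sized 1..n):
  {B}: scan cost=300, card=300
  {A}: scan cost=40, card=40
  {C}: scan cost=50, card=50
  {AB}: card=1200; try (A,hash)→1080, (B,nl_idx)→1600, (A,nl_idx)→3300, (B,merge)→3320, (A,merge)→3580, (B,hash)→5480 …(+2); best=1080 via (A,hash)
  {BC}: card=3000; try (C,hash)→1200, (B,merge)→3400, (B,nl_idx)→3500, (C,merge)→3650, (C,nl_idx)→5100, (B,hash)→5500 …(+2); best=1200 via (C,hash)
  {ABC}: card=12000; try (C,hash)→2880, (A,hash)→4680, (C,merge)→15830, (C,nl_idx)→20280, (A,nl_idx)→31200, (A,merge)→40480 …(+2); best=2880 via (C,hash)

cost=2880; order=B,A,C; methods=hash,hash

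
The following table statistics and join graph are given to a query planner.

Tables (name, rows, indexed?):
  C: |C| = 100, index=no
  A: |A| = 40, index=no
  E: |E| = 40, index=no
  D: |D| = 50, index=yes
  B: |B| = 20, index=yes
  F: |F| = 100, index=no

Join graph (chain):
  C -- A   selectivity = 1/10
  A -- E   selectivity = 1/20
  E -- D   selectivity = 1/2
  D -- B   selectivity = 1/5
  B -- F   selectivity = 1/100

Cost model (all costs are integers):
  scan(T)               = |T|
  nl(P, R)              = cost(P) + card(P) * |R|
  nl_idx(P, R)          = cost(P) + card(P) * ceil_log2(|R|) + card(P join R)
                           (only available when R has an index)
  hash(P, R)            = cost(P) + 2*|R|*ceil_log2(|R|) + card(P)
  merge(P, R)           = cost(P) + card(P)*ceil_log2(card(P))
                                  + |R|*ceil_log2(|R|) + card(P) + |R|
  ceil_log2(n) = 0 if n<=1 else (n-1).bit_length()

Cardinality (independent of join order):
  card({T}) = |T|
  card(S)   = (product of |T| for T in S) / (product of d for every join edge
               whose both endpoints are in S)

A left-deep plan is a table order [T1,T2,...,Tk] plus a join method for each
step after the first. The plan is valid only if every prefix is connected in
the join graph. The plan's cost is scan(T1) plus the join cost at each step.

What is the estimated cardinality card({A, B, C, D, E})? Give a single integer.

80000

Tables in S: A(40), B(20), C(100), D(50), E(40)
Edges inside S: C-A(d=10), A-E(d=20), E-D(d=2), D-B(d=5)
numerator = 40 * 20 * 100 * 50 * 40 = 160000000
denominator = 10 * 20 * 2 * 5 = 2000
card(S) = 160000000 / 2000 = 80000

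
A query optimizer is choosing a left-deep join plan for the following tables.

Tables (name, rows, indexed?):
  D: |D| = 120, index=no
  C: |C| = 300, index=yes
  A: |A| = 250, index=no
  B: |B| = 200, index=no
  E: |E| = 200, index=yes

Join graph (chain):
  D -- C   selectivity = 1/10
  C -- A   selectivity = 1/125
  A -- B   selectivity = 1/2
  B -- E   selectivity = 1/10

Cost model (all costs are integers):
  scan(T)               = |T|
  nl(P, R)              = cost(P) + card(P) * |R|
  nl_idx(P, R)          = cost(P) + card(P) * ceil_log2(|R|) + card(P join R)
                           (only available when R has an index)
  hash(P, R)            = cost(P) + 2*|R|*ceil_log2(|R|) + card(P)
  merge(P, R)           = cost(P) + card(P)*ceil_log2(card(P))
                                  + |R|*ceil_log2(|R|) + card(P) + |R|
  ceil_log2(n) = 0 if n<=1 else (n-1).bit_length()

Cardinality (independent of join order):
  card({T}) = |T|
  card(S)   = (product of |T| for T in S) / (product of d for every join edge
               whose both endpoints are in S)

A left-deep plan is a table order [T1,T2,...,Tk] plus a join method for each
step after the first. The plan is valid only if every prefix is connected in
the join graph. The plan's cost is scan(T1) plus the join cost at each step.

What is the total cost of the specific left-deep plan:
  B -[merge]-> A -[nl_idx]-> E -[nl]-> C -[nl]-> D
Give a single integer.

294704250

step 1: scan B: cost=200, card=200
step 2: join A via merge
    card(P join A) = 200*250/(2) = 25000
    cost = 200 + 200*8 + 250*8 + 200 + 250 = 4250
step 3: join E via nl_idx
    card(P join E) = 25000*200/(10) = 500000
    cost = 4250 + 25000*8 + 500000 = 704250
step 4: join C via nl
    card(P join C) = 500000*300/(125) = 1200000
    cost = 704250 + 500000*300 = 150704250
step 5: join D via nl
    card(P join D) = 1200000*120/(10) = 14400000
    cost = 150704250 + 1200000*120 = 294704250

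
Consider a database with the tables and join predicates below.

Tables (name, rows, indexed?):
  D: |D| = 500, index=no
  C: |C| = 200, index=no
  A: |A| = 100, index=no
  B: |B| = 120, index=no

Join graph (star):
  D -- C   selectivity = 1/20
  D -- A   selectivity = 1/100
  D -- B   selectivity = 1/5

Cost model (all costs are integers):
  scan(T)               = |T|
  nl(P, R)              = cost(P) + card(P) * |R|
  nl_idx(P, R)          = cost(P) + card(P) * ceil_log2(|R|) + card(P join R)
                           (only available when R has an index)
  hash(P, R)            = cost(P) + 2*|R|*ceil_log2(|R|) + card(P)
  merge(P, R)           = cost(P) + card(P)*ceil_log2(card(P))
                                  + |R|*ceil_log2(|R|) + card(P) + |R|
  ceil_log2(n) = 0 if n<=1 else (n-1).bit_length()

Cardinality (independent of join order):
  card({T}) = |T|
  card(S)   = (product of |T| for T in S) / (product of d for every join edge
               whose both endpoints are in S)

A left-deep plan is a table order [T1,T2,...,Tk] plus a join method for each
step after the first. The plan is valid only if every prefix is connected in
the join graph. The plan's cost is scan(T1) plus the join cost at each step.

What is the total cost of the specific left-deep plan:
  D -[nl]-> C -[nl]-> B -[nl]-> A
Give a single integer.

12700500

step 1: scan D: cost=500, card=500
step 2: join C via nl
    card(P join C) = 500*200/(20) = 5000
    cost = 500 + 500*200 = 100500
step 3: join B via nl
    card(P join B) = 5000*120/(5) = 120000
    cost = 100500 + 5000*120 = 700500
step 4: join A via nl
    card(P join A) = 120000*100/(100) = 120000
    cost = 700500 + 120000*100 = 12700500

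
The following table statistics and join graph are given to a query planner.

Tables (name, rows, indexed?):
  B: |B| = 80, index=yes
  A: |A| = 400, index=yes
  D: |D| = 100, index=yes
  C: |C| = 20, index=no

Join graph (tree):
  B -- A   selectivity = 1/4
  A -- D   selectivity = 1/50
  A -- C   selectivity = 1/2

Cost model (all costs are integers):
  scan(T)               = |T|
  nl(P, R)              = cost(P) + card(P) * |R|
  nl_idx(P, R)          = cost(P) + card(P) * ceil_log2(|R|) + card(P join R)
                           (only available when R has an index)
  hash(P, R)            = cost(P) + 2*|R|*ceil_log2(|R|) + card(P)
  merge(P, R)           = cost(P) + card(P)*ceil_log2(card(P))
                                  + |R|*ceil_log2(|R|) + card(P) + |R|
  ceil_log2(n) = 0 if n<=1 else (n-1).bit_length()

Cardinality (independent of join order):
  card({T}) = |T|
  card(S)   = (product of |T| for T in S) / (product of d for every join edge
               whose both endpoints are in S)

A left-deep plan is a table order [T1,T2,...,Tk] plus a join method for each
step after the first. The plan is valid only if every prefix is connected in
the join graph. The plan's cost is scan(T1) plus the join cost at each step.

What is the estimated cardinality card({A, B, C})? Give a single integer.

Tables in S: A(400), B(80), C(20)
Edges inside S: B-A(d=4), A-C(d=2)
numerator = 400 * 80 * 20 = 640000
denominator = 4 * 2 = 8
card(S) = 640000 / 8 = 80000

80000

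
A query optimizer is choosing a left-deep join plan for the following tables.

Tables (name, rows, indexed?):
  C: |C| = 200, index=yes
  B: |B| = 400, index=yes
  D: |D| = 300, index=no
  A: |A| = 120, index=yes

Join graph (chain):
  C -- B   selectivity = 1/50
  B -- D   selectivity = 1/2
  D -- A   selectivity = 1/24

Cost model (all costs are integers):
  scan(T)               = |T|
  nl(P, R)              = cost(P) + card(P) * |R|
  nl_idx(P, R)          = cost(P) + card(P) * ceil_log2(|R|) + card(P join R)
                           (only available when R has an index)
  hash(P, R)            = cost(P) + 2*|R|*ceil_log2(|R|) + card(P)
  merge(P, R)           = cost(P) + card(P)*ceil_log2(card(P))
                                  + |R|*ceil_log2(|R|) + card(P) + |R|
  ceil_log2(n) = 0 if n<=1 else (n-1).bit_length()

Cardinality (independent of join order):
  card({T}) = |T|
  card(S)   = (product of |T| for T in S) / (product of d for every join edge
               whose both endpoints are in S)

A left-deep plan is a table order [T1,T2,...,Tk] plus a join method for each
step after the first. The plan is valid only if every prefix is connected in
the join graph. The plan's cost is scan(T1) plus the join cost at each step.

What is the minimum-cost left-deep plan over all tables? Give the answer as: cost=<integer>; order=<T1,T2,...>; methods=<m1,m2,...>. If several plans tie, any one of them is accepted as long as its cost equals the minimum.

cost=252280; order=C,B,D,A; methods=nl_idx,hash,hash

Selinger DP (subsets sized 1..n):
  {C}: scan cost=200, card=200
  {B}: scan cost=400, card=400
  {D}: scan cost=300, card=300
  {A}: scan cost=120, card=120
  {BC}: card=1600; try (B,nl_idx)→3600, (C,hash)→4000, (C,nl_idx)→5200, (B,merge)→6000, (C,merge)→6200, (B,hash)→7600 …(+2); best=3600 via (B,nl_idx)
  {BD}: card=60000; try (D,hash)→6200, (B,merge)→7300, (D,merge)→7400, (B,hash)→7800, (B,nl_idx)→63000, (B,nl)→120300 …(+1); best=6200 via (D,hash)
  {AD}: card=1500; try (A,hash)→2280, (A,nl_idx)→3900, (D,merge)→4080, (A,merge)→4260, (D,hash)→5640, (D,nl)→36120 …(+1); best=2280 via (A,hash)
  {BCD}: card=240000; try (D,hash)→10600, (D,merge)→25800, (C,hash)→69400, (D,nl)→483600, (C,nl_idx)→726200, (C,merge)→1028000 …(+1); best=10600 via (D,hash)
  {ABD}: card=300000; try (B,hash)→10980, (B,merge)→24280, (A,hash)→67880, (B,nl_idx)→315780, (B,nl)→602280, (A,nl_idx)→726200 …(+2); best=10980 via (B,hash)
  {ABCD}: card=1200000; try (A,hash)→252280, (C,hash)→314180, (A,nl_idx)→2890600, (C,nl_idx)→3610980, (A,merge)→4571560, (C,merge)→6012780 …(+2); best=252280 via (A,hash)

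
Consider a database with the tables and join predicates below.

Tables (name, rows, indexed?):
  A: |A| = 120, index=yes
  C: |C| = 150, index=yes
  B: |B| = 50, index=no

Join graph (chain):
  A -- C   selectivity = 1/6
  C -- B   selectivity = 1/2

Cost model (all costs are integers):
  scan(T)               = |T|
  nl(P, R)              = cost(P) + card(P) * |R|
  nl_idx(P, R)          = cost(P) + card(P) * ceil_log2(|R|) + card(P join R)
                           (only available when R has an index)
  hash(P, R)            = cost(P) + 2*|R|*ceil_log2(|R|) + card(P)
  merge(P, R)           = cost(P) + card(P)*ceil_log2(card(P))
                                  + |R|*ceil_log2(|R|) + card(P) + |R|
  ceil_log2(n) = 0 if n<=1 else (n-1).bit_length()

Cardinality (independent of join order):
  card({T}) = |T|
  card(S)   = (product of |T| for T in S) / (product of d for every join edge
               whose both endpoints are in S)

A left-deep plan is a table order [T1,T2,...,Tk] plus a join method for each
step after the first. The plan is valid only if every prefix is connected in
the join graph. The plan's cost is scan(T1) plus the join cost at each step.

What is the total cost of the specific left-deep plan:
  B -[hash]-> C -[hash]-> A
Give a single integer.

7930

step 1: scan B: cost=50, card=50
step 2: join C via hash
    card(P join C) = 50*150/(2) = 3750
    cost = 50 + 2*150*8 + 50 = 2500
step 3: join A via hash
    card(P join A) = 3750*120/(6) = 75000
    cost = 2500 + 2*120*7 + 3750 = 7930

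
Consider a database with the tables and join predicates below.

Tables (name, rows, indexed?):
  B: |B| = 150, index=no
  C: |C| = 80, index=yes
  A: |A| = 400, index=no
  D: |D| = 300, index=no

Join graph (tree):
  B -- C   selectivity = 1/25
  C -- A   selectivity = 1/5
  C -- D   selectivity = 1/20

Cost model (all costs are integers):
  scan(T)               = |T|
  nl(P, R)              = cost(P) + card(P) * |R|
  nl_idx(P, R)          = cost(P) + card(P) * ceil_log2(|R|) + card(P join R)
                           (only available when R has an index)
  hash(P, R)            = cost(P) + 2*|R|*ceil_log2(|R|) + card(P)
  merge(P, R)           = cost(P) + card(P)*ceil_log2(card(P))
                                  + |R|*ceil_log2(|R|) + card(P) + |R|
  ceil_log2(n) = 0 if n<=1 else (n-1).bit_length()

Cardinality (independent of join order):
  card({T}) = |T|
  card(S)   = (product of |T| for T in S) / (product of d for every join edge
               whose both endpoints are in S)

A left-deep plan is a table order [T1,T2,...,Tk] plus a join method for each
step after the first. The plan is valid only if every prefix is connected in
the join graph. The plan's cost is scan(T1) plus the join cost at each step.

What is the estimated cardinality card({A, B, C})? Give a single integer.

38400

Tables in S: A(400), B(150), C(80)
Edges inside S: B-C(d=25), C-A(d=5)
numerator = 400 * 150 * 80 = 4800000
denominator = 25 * 5 = 125
card(S) = 4800000 / 125 = 38400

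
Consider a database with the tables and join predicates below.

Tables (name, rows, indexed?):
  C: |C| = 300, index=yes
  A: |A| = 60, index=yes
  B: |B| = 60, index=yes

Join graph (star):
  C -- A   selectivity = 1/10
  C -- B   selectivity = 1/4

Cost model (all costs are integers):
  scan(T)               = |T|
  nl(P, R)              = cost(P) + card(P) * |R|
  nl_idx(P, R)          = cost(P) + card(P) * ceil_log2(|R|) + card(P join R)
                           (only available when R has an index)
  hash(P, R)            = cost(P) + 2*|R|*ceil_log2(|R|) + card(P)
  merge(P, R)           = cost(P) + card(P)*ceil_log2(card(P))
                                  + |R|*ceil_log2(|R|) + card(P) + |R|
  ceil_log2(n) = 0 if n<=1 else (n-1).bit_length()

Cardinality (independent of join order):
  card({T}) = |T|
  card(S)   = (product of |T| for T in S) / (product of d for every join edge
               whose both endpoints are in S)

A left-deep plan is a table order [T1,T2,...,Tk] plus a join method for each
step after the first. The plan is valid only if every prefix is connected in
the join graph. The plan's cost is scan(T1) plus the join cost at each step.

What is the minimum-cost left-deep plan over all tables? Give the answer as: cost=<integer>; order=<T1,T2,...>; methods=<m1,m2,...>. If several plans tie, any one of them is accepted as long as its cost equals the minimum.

cost=3840; order=C,A,B; methods=hash,hash

Selinger DP (subsets sized 1..n):
  {C}: scan cost=300, card=300
  {A}: scan cost=60, card=60
  {B}: scan cost=60, card=60
  {AC}: card=1800; try (A,hash)→1320, (C,nl_idx)→2400, (C,merge)→3480, (A,merge)→3720, (A,nl_idx)→3900, (C,hash)→5520 …(+2); best=1320 via (A,hash)
  {BC}: card=4500; try (B,hash)→1320, (C,merge)→3480, (B,merge)→3720, (C,nl_idx)→5100, (C,hash)→5520, (B,nl_idx)→6600 …(+2); best=1320 via (B,hash)
  {ABC}: card=27000; try (B,hash)→3840, (A,hash)→6540, (B,merge)→23340, (B,nl_idx)→39120, (A,nl_idx)→55320, (A,merge)→64740 …(+2); best=3840 via (B,hash)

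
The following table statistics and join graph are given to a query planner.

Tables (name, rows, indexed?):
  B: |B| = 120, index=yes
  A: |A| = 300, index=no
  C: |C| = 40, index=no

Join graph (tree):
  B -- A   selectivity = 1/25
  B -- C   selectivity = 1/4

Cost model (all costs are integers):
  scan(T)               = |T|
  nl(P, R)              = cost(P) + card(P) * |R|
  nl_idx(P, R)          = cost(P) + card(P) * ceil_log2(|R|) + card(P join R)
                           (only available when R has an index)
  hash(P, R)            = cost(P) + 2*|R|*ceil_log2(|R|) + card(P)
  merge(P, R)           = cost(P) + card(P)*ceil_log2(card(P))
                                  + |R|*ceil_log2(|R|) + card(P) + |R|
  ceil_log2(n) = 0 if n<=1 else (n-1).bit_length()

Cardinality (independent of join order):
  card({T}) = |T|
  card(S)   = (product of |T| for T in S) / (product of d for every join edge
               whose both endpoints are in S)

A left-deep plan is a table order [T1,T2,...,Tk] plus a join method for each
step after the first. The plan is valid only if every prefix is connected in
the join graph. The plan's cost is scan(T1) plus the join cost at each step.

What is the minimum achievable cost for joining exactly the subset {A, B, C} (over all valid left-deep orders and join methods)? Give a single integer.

Selinger DP over subsets of {A,B,C}:
  {B}: scan cost=120, card=120
  {A}: scan cost=300, card=300
  {C}: scan cost=40, card=40
  {AB}: card=1440; try (B,hash)→2280, (B,nl_idx)→3840, (A,merge)→4080, (B,merge)→4260, (A,hash)→5640, (A,nl)→36120 …(+1); best=2280 via (B,hash)
  {BC}: card=1200; try (C,hash)→720, (B,merge)→1280, (C,merge)→1360, (B,nl_idx)→1520, (B,hash)→1760, (B,nl)→4840 …(+1); best=720 via (C,hash)
  {ABC}: card=14400; try (C,hash)→4200, (A,hash)→7320, (A,merge)→18120, (C,merge)→19840, (C,nl)→59880, (A,nl)→360720; best=4200 via (C,hash)

4200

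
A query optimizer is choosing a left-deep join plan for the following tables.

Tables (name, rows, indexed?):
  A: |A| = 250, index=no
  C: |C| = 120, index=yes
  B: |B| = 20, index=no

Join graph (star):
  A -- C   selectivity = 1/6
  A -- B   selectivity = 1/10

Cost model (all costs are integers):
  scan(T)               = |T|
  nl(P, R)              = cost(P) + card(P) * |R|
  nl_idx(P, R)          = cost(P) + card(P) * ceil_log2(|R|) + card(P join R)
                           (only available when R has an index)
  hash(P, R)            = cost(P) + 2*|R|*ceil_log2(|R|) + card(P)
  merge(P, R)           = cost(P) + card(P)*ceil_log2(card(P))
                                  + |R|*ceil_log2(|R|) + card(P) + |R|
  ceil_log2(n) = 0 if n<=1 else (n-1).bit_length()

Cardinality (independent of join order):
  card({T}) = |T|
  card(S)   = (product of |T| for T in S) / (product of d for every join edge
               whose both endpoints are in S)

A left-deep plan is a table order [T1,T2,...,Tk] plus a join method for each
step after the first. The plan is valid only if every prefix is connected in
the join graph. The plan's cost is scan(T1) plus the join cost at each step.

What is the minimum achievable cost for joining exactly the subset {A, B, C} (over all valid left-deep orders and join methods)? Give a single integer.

2880

Selinger DP over subsets of {A,B,C}:
  {A}: scan cost=250, card=250
  {C}: scan cost=120, card=120
  {B}: scan cost=20, card=20
  {AC}: card=5000; try (C,hash)→2180, (A,merge)→3330, (C,merge)→3460, (A,hash)→4240, (C,nl_idx)→7000, (A,nl)→30120 …(+1); best=2180 via (C,hash)
  {AB}: card=500; try (B,hash)→700, (A,merge)→2390, (B,merge)→2620, (A,hash)→4040, (A,nl)→5020, (B,nl)→5250; best=700 via (B,hash)
  {ABC}: card=10000; try (C,hash)→2880, (C,merge)→6660, (B,hash)→7380, (C,nl_idx)→14200, (C,nl)→60700, (B,merge)→72300 …(+1); best=2880 via (C,hash)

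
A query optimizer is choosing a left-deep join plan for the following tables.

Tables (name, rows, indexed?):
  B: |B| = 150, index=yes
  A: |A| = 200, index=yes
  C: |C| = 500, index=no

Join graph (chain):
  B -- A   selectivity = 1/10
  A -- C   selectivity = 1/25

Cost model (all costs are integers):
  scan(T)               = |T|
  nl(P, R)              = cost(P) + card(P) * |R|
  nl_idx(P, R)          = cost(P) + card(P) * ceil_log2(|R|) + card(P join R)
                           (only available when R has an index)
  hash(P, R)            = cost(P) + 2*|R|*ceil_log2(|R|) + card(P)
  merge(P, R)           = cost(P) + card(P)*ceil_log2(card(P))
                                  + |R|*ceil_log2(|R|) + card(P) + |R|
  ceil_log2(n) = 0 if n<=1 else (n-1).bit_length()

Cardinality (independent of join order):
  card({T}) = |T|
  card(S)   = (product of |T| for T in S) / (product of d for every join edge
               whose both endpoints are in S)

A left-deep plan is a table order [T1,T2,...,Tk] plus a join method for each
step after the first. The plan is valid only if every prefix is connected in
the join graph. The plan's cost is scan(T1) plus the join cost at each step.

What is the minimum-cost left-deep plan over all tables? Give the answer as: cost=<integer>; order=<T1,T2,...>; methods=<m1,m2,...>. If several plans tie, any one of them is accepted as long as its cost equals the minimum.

Selinger DP (subsets sized 1..n):
  {B}: scan cost=150, card=150
  {A}: scan cost=200, card=200
  {C}: scan cost=500, card=500
  {AB}: card=3000; try (B,hash)→2800, (A,merge)→3300, (B,merge)→3350, (A,hash)→3500, (A,nl_idx)→4350, (B,nl_idx)→4800 …(+2); best=2800 via (B,hash)
  {AC}: card=4000; try (A,hash)→4200, (C,merge)→7000, (A,merge)→7300, (A,nl_idx)→8500, (C,hash)→9400, (C,nl)→100200 …(+1); best=4200 via (A,hash)
  {ABC}: card=60000; try (B,hash)→10600, (C,hash)→14800, (C,merge)→46800, (B,merge)→57550, (B,nl_idx)→96200, (B,nl)→604200 …(+1); best=10600 via (B,hash)

cost=10600; order=C,A,B; methods=hash,hash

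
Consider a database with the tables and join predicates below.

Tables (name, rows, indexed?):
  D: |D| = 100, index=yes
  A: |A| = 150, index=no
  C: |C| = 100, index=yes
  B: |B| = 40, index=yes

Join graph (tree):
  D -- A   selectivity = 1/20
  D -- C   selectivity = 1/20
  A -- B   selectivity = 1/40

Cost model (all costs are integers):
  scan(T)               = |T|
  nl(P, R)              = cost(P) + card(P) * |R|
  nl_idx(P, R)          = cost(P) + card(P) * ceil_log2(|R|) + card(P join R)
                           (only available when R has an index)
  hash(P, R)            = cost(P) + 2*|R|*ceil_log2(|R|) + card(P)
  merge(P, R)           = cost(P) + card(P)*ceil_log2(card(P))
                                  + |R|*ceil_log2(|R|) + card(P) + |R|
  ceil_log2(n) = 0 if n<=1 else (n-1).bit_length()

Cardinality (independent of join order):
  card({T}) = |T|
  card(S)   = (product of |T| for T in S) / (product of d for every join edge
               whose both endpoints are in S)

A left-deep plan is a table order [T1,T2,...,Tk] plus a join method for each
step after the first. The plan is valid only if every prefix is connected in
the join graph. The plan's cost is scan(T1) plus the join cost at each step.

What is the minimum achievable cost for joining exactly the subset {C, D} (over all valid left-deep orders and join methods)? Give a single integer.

1300

Selinger DP over subsets of {C,D}:
  {D}: scan cost=100, card=100
  {C}: scan cost=100, card=100
  {CD}: card=500; try (D,nl_idx)→1300, (C,nl_idx)→1300, (D,hash)→1600, (C,hash)→1600, (D,merge)→1700, (C,merge)→1700 …(+2); best=1300 via (D,nl_idx)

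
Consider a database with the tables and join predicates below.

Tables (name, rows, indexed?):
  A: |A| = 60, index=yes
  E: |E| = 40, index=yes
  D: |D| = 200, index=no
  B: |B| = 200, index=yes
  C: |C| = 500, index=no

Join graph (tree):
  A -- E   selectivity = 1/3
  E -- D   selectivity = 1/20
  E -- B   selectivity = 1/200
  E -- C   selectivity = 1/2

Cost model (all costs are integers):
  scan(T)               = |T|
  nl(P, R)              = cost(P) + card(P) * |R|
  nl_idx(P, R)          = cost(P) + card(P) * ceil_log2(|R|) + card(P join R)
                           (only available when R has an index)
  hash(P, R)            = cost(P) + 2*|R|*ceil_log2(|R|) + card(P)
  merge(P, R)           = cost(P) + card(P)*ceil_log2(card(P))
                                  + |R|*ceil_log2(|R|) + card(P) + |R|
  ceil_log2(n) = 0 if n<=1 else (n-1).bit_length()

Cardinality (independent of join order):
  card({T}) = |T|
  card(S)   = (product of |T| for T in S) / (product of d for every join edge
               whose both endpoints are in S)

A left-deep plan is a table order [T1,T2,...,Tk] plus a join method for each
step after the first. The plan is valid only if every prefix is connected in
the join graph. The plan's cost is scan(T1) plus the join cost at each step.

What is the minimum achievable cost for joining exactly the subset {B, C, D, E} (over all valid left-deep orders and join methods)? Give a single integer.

11480

Selinger DP over subsets of {B,C,D,E}:
  {E}: scan cost=40, card=40
  {D}: scan cost=200, card=200
  {B}: scan cost=200, card=200
  {C}: scan cost=500, card=500
  {DE}: card=400; try (E,hash)→880, (E,nl_idx)→1800, (D,merge)→2120, (E,merge)→2280, (D,hash)→3280, (D,nl)→8040 …(+1); best=880 via (E,hash)
  {BE}: card=40; try (B,nl_idx)→400, (E,hash)→880, (E,nl_idx)→1440, (B,merge)→2120, (E,merge)→2280, (B,hash)→3280 …(+2); best=400 via (B,nl_idx)
  {CE}: card=10000; try (E,hash)→1480, (C,merge)→5320, (E,merge)→5780, (C,hash)→9080, (E,nl_idx)→13500, (C,nl)→20040 …(+1); best=1480 via (E,hash)
  {BDE}: card=400; try (D,merge)→2480, (D,hash)→3640, (B,hash)→4480, (B,nl_idx)→4480, (B,merge)→6680, (D,nl)→8400 …(+1); best=2480 via (D,merge)
  {CDE}: card=100000; try (C,merge)→9880, (C,hash)→10280, (D,hash)→14680, (D,merge)→153280, (C,nl)→200880, (D,nl)→2001480; best=9880 via (C,merge)
  {BCE}: card=10000; try (C,merge)→5680, (C,hash)→9440, (B,hash)→14680, (C,nl)→20400, (B,nl_idx)→91480, (B,merge)→153280 …(+1); best=5680 via (C,merge)
  {BCDE}: card=100000; try (C,merge)→11480, (C,hash)→11880, (D,hash)→18880, (B,hash)→113080, (D,merge)→157480, (C,nl)→202480 …(+4); best=11480 via (C,merge)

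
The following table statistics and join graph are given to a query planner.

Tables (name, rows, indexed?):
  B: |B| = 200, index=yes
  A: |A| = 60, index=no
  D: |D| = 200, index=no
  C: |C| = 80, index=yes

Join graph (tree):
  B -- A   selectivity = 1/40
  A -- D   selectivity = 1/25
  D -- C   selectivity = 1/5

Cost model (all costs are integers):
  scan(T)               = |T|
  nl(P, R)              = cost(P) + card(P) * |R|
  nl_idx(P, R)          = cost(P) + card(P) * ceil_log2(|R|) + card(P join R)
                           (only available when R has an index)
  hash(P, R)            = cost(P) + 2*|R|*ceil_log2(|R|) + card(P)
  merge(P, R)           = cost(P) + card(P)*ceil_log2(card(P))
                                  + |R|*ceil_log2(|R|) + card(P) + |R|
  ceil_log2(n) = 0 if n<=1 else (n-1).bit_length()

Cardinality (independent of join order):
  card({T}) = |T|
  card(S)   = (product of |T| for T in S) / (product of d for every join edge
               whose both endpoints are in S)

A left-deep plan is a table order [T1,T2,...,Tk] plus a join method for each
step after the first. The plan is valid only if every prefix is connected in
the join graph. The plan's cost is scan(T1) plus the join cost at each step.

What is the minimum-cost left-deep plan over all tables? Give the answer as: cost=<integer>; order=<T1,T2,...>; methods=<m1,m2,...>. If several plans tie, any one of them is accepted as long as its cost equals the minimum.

Selinger DP (subsets sized 1..n):
  {B}: scan cost=200, card=200
  {A}: scan cost=60, card=60
  {D}: scan cost=200, card=200
  {C}: scan cost=80, card=80
  {AB}: card=300; try (B,nl_idx)→840, (A,hash)→1120, (B,merge)→2280, (A,merge)→2420, (B,hash)→3320, (B,nl)→12060 …(+1); best=840 via (B,nl_idx)
  {AD}: card=480; try (A,hash)→1120, (D,merge)→2280, (A,merge)→2420, (D,hash)→3320, (D,nl)→12060, (A,nl)→12200; best=1120 via (A,hash)
  {CD}: card=3200; try (C,hash)→1520, (D,merge)→2520, (C,merge)→2640, (D,hash)→3360, (C,nl_idx)→4800, (D,nl)→16080 …(+1); best=1520 via (C,hash)
  {ABD}: card=2400; try (D,hash)→4340, (B,hash)→4800, (D,merge)→5640, (B,nl_idx)→7360, (B,merge)→7720, (D,nl)→60840 …(+1); best=4340 via (D,hash)
  {ACD}: card=7680; try (C,hash)→2720, (A,hash)→5440, (C,merge)→6560, (C,nl_idx)→12160, (C,nl)→39520, (A,merge)→43540 …(+1); best=2720 via (C,hash)
  {ABCD}: card=38400; try (C,hash)→7860, (B,hash)→13600, (C,merge)→36180, (C,nl_idx)→59540, (B,nl_idx)→102560, (B,merge)→112040 …(+2); best=7860 via (C,hash)

cost=7860; order=A,B,D,C; methods=nl_idx,hash,hash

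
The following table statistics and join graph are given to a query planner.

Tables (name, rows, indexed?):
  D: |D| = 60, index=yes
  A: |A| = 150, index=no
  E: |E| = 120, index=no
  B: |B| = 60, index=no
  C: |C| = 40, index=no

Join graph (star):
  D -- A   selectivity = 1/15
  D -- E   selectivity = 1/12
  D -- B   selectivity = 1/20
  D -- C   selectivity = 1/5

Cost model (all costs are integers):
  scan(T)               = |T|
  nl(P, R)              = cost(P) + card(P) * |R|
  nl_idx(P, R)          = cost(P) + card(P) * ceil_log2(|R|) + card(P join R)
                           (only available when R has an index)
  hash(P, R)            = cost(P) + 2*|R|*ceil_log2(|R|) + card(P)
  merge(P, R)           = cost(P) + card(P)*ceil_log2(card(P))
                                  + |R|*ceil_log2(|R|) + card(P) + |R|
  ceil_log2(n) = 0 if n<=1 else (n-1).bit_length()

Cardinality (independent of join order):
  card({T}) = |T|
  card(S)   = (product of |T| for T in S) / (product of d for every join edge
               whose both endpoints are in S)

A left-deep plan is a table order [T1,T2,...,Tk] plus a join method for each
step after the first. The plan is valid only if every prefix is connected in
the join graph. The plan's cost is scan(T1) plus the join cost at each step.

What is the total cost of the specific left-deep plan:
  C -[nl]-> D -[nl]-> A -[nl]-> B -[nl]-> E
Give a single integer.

2090440

step 1: scan C: cost=40, card=40
step 2: join D via nl
    card(P join D) = 40*60/(5) = 480
    cost = 40 + 40*60 = 2440
step 3: join A via nl
    card(P join A) = 480*150/(15) = 4800
    cost = 2440 + 480*150 = 74440
step 4: join B via nl
    card(P join B) = 4800*60/(20) = 14400
    cost = 74440 + 4800*60 = 362440
step 5: join E via nl
    card(P join E) = 14400*120/(12) = 144000
    cost = 362440 + 14400*120 = 2090440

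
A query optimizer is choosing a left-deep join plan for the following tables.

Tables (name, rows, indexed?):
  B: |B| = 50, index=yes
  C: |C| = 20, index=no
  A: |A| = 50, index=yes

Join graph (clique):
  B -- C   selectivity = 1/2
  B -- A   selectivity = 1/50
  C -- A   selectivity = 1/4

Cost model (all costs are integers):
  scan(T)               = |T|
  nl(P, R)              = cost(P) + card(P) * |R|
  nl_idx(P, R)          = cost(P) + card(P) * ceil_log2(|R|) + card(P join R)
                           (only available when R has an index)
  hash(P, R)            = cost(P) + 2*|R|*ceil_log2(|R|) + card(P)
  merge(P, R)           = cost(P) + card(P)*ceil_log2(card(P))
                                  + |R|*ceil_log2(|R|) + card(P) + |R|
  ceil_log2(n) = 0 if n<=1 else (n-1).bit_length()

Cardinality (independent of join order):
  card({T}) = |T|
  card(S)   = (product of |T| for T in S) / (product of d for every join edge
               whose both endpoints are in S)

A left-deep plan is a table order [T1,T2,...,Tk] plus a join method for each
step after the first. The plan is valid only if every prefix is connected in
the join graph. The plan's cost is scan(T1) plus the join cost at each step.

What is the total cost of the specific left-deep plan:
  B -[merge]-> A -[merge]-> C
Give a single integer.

step 1: scan B: cost=50, card=50
step 2: join A via merge
    card(P join A) = 50*50/(50) = 50
    cost = 50 + 50*6 + 50*6 + 50 + 50 = 750
step 3: join C via merge
    card(P join C) = 50*20/(2*4) = 125
    cost = 750 + 50*6 + 20*5 + 50 + 20 = 1220

1220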